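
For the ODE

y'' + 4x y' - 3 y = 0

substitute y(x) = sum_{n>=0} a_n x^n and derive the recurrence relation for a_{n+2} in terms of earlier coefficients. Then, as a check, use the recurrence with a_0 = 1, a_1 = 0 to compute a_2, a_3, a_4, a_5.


Substitute y = sum_n a_n x^n.
y''(x) has coefficient (n+2)(n+1) a_{n+2} at x^n;
4 x y'(x) has coefficient 4 n a_n at x^n (shift);
-3 y(x) has coefficient -3 a_n at x^n.
Matching x^n: (n+2)(n+1) a_{n+2} + (4n - 3) a_n = 0.
Thus a_{n+2} = (-4n + 3) / ((n+1)(n+2)) * a_n.

Check with a_0 = 1, a_1 = 0 (apply the recurrence for n = 0, 1, 2, 3): a_0 = 1, a_1 = 0, a_2 = 3/2, a_3 = 0, a_4 = -5/8, a_5 = 0.

a_(n+2) = (-4n + 3) / ((n+1)(n+2)) * a_n; check: a_0 = 1, a_1 = 0, a_2 = 3/2, a_3 = 0, a_4 = -5/8, a_5 = 0


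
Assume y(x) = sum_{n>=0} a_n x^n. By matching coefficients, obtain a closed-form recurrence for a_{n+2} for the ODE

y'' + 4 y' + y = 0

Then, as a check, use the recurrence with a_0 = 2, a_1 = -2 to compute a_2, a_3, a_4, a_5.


Substitute y = sum_n a_n x^n.
y''(x) has coefficient (n+2)(n+1) a_{n+2} at x^n;
4 y'(x) has coefficient 4 (n+1) a_{n+1} at x^n;
y(x) has coefficient 1 a_n at x^n.
Matching x^n: (n+2)(n+1) a_{n+2} + 4 (n+1) a_{n+1} + 1 a_n = 0.
Thus a_{n+2} = [-4 (n+1) a_{n+1} - 1 a_n] / ((n+1)(n+2)).

Check with a_0 = 2, a_1 = -2 (apply the recurrence for n = 0, 1, 2, 3): a_0 = 2, a_1 = -2, a_2 = 3, a_3 = -11/3, a_4 = 41/12, a_5 = -51/20.

a_(n+2) = [-4 (n+1) a_(n+1) - 1 a_n] / ((n+1)(n+2)); check: a_0 = 2, a_1 = -2, a_2 = 3, a_3 = -11/3, a_4 = 41/12, a_5 = -51/20


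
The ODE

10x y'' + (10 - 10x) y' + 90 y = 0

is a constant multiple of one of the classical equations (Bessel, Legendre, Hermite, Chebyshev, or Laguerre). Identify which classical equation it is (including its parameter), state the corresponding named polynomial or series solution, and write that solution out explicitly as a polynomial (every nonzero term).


All three coefficients share the factor 10; dividing through by 10 gives  x y'' + (1 - x) y' + 9 y = 0.
This matches the Laguerre equation x y'' + (1 - x) y' + n y = 0 with n = 9; the polynomial solution is L_9(x).
With y = sum_k a_k x^k, matching x^k gives (k+1)k a_{k+1} + (k+1) a_{k+1} - k a_k + n a_k = 0, i.e. (k+1)^2 a_{k+1} = (k - n) a_k = (k - 9) a_k. The right side vanishes at k = 9, so the series terminates at degree 9.
Standard normalization L_n(0) = 1 gives a_0 = 1. Work upward with a_{k+1} = (k - 9) a_k / (k+1)^2:
  a_1 = (0 - 9)(1) / 1^2 = -9/1 = -9
  a_2 = (1 - 9)(-9) / 2^2 = 72/4 = 18
  a_3 = (2 - 9)(18) / 3^2 = -126/9 = -14
  a_4 = (3 - 9)(-14) / 4^2 = 84/16 = 21/4
  a_5 = (4 - 9)(21/4) / 5^2 = (-105/4)/25 = -21/20
  a_6 = (5 - 9)(-21/20) / 6^2 = (21/5)/36 = 7/60
  a_7 = (6 - 9)(7/60) / 7^2 = (-7/20)/49 = -1/140
  a_8 = (7 - 9)(-1/140) / 8^2 = (1/70)/64 = 1/4480
  a_9 = (8 - 9)(1/4480) / 9^2 = (-1/4480)/81 = -1/362880
Hence L_9(x) = -x^9/362880 + x^8/4480 - x^7/140 + 7 x^6/60 - 21 x^5/20 + 21 x^4/4 - 14 x^3 + 18 x^2 - 9 x + 1.

L_9(x); series = -x^9/362880 + x^8/4480 - x^7/140 + 7 x^6/60 - 21 x^5/20 + 21 x^4/4 - 14 x^3 + 18 x^2 - 9 x + 1


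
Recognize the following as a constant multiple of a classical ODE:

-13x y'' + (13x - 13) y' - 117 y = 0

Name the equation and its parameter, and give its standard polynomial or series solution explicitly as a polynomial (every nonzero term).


All three coefficients share the factor -13; dividing through by -13 gives  x y'' + (1 - x) y' + 9 y = 0.
This matches the Laguerre equation x y'' + (1 - x) y' + n y = 0 with n = 9; the polynomial solution is L_9(x).
With y = sum_k a_k x^k, matching x^k gives (k+1)k a_{k+1} + (k+1) a_{k+1} - k a_k + n a_k = 0, i.e. (k+1)^2 a_{k+1} = (k - n) a_k = (k - 9) a_k. The right side vanishes at k = 9, so the series terminates at degree 9.
Standard normalization L_n(0) = 1 gives a_0 = 1. Work upward with a_{k+1} = (k - 9) a_k / (k+1)^2:
  a_1 = (0 - 9)(1) / 1^2 = -9/1 = -9
  a_2 = (1 - 9)(-9) / 2^2 = 72/4 = 18
  a_3 = (2 - 9)(18) / 3^2 = -126/9 = -14
  a_4 = (3 - 9)(-14) / 4^2 = 84/16 = 21/4
  a_5 = (4 - 9)(21/4) / 5^2 = (-105/4)/25 = -21/20
  a_6 = (5 - 9)(-21/20) / 6^2 = (21/5)/36 = 7/60
  a_7 = (6 - 9)(7/60) / 7^2 = (-7/20)/49 = -1/140
  a_8 = (7 - 9)(-1/140) / 8^2 = (1/70)/64 = 1/4480
  a_9 = (8 - 9)(1/4480) / 9^2 = (-1/4480)/81 = -1/362880
Hence L_9(x) = -x^9/362880 + x^8/4480 - x^7/140 + 7 x^6/60 - 21 x^5/20 + 21 x^4/4 - 14 x^3 + 18 x^2 - 9 x + 1.

L_9(x); series = -x^9/362880 + x^8/4480 - x^7/140 + 7 x^6/60 - 21 x^5/20 + 21 x^4/4 - 14 x^3 + 18 x^2 - 9 x + 1


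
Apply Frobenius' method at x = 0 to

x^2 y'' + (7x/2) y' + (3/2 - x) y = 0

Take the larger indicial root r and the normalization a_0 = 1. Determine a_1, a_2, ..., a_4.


Write in Frobenius form y'' + (p(x)/x) y' + (q(x)/x^2) y = 0:
  p(x) = 7/2,  q(x) = 3/2 - x.
Indicial equation: r(r-1) + (7/2) r + (3/2) = 0 -> roots r_1 = -1, r_2 = -3/2.
Take r = r_1 = -1. Let y(x) = x^r sum_{n>=0} a_n x^n with a_0 = 1.
Substitute y = x^r sum a_n x^n and match x^{r+n}. The recurrence is
  D(n) a_n - 1 a_{n-1} = 0,  where D(n) = (r+n)(r+n-1) + (7/2)(r+n) + (3/2).
  a_n = 1 / D(n) * a_{n-1}.
Since the indicial polynomial factors as (r - r_1)(r - r_2), D(n) = (r_1 + n - r_1)(r_1 + n - r_2) = n(n + 1/2).
Evaluating step by step (a_0 = 1):
  n = 1: D(1) = 1(1 + 1/2) = 3/2; numerator = 1(1) = 1; a_1 = (1)/(3/2) = 2/3
  n = 2: D(2) = 2(2 + 1/2) = 5; numerator = 1(2/3) = 2/3; a_2 = (2/3)/(5) = 2/15
  n = 3: D(3) = 3(3 + 1/2) = 21/2; numerator = 1(2/15) = 2/15; a_3 = (2/15)/(21/2) = 4/315
  n = 4: D(4) = 4(4 + 1/2) = 18; numerator = 1(4/315) = 4/315; a_4 = (4/315)/(18) = 2/2835

r = -1; a_0 = 1; a_1 = 2/3; a_2 = 2/15; a_3 = 4/315; a_4 = 2/2835


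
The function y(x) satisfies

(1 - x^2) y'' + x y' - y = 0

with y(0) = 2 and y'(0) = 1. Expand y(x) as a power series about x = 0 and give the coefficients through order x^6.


Ansatz: y(x) = sum_{n>=0} a_n x^n, so y'(x) = sum_{n>=1} n a_n x^(n-1) and y''(x) = sum_{n>=2} n(n-1) a_n x^(n-2).
Substitute into P(x) y'' + Q(x) y' + R(x) y = 0 with P(x) = 1 - x^2, Q(x) = x, R(x) = -1, and match powers of x.
Initial conditions: a_0 = 2, a_1 = 1.
Setting the coefficient of each power of x to zero and solving order by order (substituting the coefficients already found):
  x^0: 2 a_2 - a_0 = 0  ->  2 a_2 = a_0 = 2  ->  a_2 = 1
  x^1: 6 a_3 = 0  ->  a_3 = 0
  x^2: 12 a_4 - a_2 = 0  ->  12 a_4 = a_2 = 1  ->  a_4 = 1/12
  x^3: 20 a_5 - 4 a_3 = 0  ->  20 a_5 = 4 a_3 = 0  ->  a_5 = 0
  x^4: 30 a_6 - 9 a_4 = 0  ->  30 a_6 = 9 a_4 = 3/4  ->  a_6 = 1/40
Truncated series: y(x) = 2 + x + x^2 + (1/12) x^4 + (1/40) x^6 + O(x^7).

a_0 = 2; a_1 = 1; a_2 = 1; a_3 = 0; a_4 = 1/12; a_5 = 0; a_6 = 1/40


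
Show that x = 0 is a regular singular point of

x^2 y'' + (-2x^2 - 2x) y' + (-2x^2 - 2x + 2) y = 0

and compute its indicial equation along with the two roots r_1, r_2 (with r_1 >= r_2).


Divide by x^2 to reach normal form y'' + P_1(x) y' + P_2(x) y = 0 with P_1(x) = -2 - 2/x and P_2(x) = -2 - 2/x + 2/x^2.
x = 0 is a singular point because the y'-coefficient -2 - 2/x has a pole at x = 0 and the y-coefficient -2 - 2/x + 2/x^2 has a pole at x = 0.
It is a regular singular point because x P_1(x) = p(x) = -2x - 2 and x^2 P_2(x) = q(x) = -2x^2 - 2x + 2 are polynomials, hence analytic at x = 0.
p(0) = -2,  q(0) = 2.
Indicial equation: r(r-1) + p(0) r + q(0) = 0, i.e. r^2 + (p(0) - 1) r + q(0) = 0, i.e. r^2 - 3 r + 2 = 0.
Discriminant: (-3)^2 - 4(2) = 1, so r = (3 ± 1)/2.
Solving: r_1 = 2, r_2 = 1.

indicial: r^2 - 3 r + 2 = 0; roots r_1 = 2, r_2 = 1


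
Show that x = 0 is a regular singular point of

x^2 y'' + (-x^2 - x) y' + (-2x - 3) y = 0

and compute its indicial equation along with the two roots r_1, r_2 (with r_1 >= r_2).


Divide by x^2 to reach normal form y'' + P_1(x) y' + P_2(x) y = 0 with P_1(x) = -1 - 1/x and P_2(x) = -2/x - 3/x^2.
x = 0 is a singular point because the y'-coefficient -1 - 1/x has a pole at x = 0 and the y-coefficient -2/x - 3/x^2 has a pole at x = 0.
It is a regular singular point because x P_1(x) = p(x) = -x - 1 and x^2 P_2(x) = q(x) = -2x - 3 are polynomials, hence analytic at x = 0.
p(0) = -1,  q(0) = -3.
Indicial equation: r(r-1) + p(0) r + q(0) = 0, i.e. r^2 + (p(0) - 1) r + q(0) = 0, i.e. r^2 - 2 r - 3 = 0.
Discriminant: (-2)^2 - 4(-3) = 16, so r = (2 ± 4)/2.
Solving: r_1 = 3, r_2 = -1.

indicial: r^2 - 2 r - 3 = 0; roots r_1 = 3, r_2 = -1


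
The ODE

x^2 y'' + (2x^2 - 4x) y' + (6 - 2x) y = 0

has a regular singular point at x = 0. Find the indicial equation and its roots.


Divide by x^2 to reach normal form y'' + P_1(x) y' + P_2(x) y = 0 with P_1(x) = 2 - 4/x and P_2(x) = -2/x + 6/x^2.
x = 0 is a singular point because the y'-coefficient 2 - 4/x has a pole at x = 0 and the y-coefficient -2/x + 6/x^2 has a pole at x = 0.
It is a regular singular point because x P_1(x) = p(x) = 2x - 4 and x^2 P_2(x) = q(x) = 6 - 2x are polynomials, hence analytic at x = 0.
p(0) = -4,  q(0) = 6.
Indicial equation: r(r-1) + p(0) r + q(0) = 0, i.e. r^2 + (p(0) - 1) r + q(0) = 0, i.e. r^2 - 5 r + 6 = 0.
Discriminant: (-5)^2 - 4(6) = 1, so r = (5 ± 1)/2.
Solving: r_1 = 3, r_2 = 2.

indicial: r^2 - 5 r + 6 = 0; roots r_1 = 3, r_2 = 2


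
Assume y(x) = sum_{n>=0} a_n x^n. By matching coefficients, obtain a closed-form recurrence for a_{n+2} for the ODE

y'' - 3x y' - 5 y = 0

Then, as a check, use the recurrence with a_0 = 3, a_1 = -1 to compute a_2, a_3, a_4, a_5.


Substitute y = sum_n a_n x^n.
y''(x) has coefficient (n+2)(n+1) a_{n+2} at x^n;
-3 x y'(x) has coefficient -3 n a_n at x^n (shift);
-5 y(x) has coefficient -5 a_n at x^n.
Matching x^n: (n+2)(n+1) a_{n+2} + (-3n - 5) a_n = 0.
Thus a_{n+2} = (3n + 5) / ((n+1)(n+2)) * a_n.

Check with a_0 = 3, a_1 = -1 (apply the recurrence for n = 0, 1, 2, 3): a_0 = 3, a_1 = -1, a_2 = 15/2, a_3 = -4/3, a_4 = 55/8, a_5 = -14/15.

a_(n+2) = (3n + 5) / ((n+1)(n+2)) * a_n; check: a_0 = 3, a_1 = -1, a_2 = 15/2, a_3 = -4/3, a_4 = 55/8, a_5 = -14/15


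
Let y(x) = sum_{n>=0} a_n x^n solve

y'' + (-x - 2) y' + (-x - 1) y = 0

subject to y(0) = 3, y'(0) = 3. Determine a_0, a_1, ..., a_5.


Ansatz: y(x) = sum_{n>=0} a_n x^n, so y'(x) = sum_{n>=1} n a_n x^(n-1) and y''(x) = sum_{n>=2} n(n-1) a_n x^(n-2).
Substitute into P(x) y'' + Q(x) y' + R(x) y = 0 with P(x) = 1, Q(x) = -x - 2, R(x) = -x - 1, and match powers of x.
Initial conditions: a_0 = 3, a_1 = 3.
Setting the coefficient of each power of x to zero and solving order by order (substituting the coefficients already found):
  x^0: 2 a_2 - 2 a_1 - a_0 = 0  ->  2 a_2 = 2 a_1 + a_0 = 9  ->  a_2 = 9/2
  x^1: 6 a_3 - 4 a_2 - 2 a_1 - a_0 = 0  ->  6 a_3 = 4 a_2 + 2 a_1 + a_0 = 27  ->  a_3 = 9/2
  x^2: 12 a_4 - 6 a_3 - 3 a_2 - a_1 = 0  ->  12 a_4 = 6 a_3 + 3 a_2 + a_1 = 87/2  ->  a_4 = 29/8
  x^3: 20 a_5 - 8 a_4 - 4 a_3 - a_2 = 0  ->  20 a_5 = 8 a_4 + 4 a_3 + a_2 = 103/2  ->  a_5 = 103/40
Truncated series: y(x) = 3 + 3 x + (9/2) x^2 + (9/2) x^3 + (29/8) x^4 + (103/40) x^5 + O(x^6).

a_0 = 3; a_1 = 3; a_2 = 9/2; a_3 = 9/2; a_4 = 29/8; a_5 = 103/40


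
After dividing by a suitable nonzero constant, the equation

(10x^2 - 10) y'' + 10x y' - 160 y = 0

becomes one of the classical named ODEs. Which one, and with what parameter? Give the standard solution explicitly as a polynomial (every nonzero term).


All three coefficients share the factor -10; dividing through by -10 gives  (1 - x^2) y'' - x y' + 16 y = 0.
This matches the Chebyshev equation (1 - x^2) y'' - x y' + n^2 y = 0 (note the -x y' term, not -2x y') with n^2 = 16, so n = 4; the polynomial solution is T_4(x).
With y = sum_k a_k x^k, matching x^k gives (k+2)(k+1) a_{k+2} = (k^2 - n^2) a_k = (k - 4)(k + 4) a_k. The right side vanishes at k = 4, so the series with the parity of 4 terminates at degree 4.
Standard normalization: leading coefficient of T_n is 2^(n-1), so a_4 = 2^3 = 8. Work downward with a_k = (k+1)(k+2) a_{k+2} / ((k - 4)(k + 4)):
  a_2 = (3)(4)(8) / ((2 - 4)(2 + 4)) = 96/(-12) = -8
  a_0 = (1)(2)(-8) / ((0 - 4)(0 + 4)) = -16/(-16) = 1
Hence T_4(x) = 8 x^4 - 8 x^2 + 1.

T_4(x); series = 8 x^4 - 8 x^2 + 1


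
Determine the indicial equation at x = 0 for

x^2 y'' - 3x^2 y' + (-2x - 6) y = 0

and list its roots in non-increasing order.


Divide by x^2 to reach normal form y'' + P_1(x) y' + P_2(x) y = 0 with P_1(x) = -3 and P_2(x) = -2/x - 6/x^2.
x = 0 is a singular point because the y-coefficient -2/x - 6/x^2 has a pole at x = 0.
It is a regular singular point because x P_1(x) = p(x) = -3x and x^2 P_2(x) = q(x) = -2x - 6 are polynomials, hence analytic at x = 0.
p(0) = 0,  q(0) = -6.
Indicial equation: r(r-1) + p(0) r + q(0) = 0, i.e. r^2 + (p(0) - 1) r + q(0) = 0, i.e. r^2 - 1 r - 6 = 0.
Discriminant: (-1)^2 - 4(-6) = 25, so r = (1 ± 5)/2.
Solving: r_1 = 3, r_2 = -2.

indicial: r^2 - 1 r - 6 = 0; roots r_1 = 3, r_2 = -2


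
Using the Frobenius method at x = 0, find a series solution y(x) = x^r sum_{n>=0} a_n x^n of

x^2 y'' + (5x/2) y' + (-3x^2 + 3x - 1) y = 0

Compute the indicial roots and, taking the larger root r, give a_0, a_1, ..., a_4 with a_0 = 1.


Write in Frobenius form y'' + (p(x)/x) y' + (q(x)/x^2) y = 0:
  p(x) = 5/2,  q(x) = -3x^2 + 3x - 1.
Indicial equation: r(r-1) + (5/2) r + (-1) = 0 -> roots r_1 = 1/2, r_2 = -2.
Take r = r_1 = 1/2. Let y(x) = x^r sum_{n>=0} a_n x^n with a_0 = 1.
Substitute y = x^r sum a_n x^n and match x^{r+n}. The recurrence is
  D(n) a_n + 3 a_{n-1} - 3 a_{n-2} = 0,  where D(n) = (r+n)(r+n-1) + (5/2)(r+n) + (-1).
  a_n = [-3 a_{n-1} + 3 a_{n-2}] / D(n).
Since the indicial polynomial factors as (r - r_1)(r - r_2), D(n) = (r_1 + n - r_1)(r_1 + n - r_2) = n(n + 5/2).
Evaluating step by step (a_0 = 1):
  n = 1: D(1) = 1(1 + 5/2) = 7/2; numerator = -3(1) = -3; a_1 = (-3)/(7/2) = -6/7
  n = 2: D(2) = 2(2 + 5/2) = 9; numerator = -3(-6/7) + 3(1) = 39/7; a_2 = (39/7)/(9) = 13/21
  n = 3: D(3) = 3(3 + 5/2) = 33/2; numerator = -3(13/21) + 3(-6/7) = -31/7; a_3 = (-31/7)/(33/2) = -62/231
  n = 4: D(4) = 4(4 + 5/2) = 26; numerator = -3(-62/231) + 3(13/21) = 205/77; a_4 = (205/77)/(26) = 205/2002

r = 1/2; a_0 = 1; a_1 = -6/7; a_2 = 13/21; a_3 = -62/231; a_4 = 205/2002


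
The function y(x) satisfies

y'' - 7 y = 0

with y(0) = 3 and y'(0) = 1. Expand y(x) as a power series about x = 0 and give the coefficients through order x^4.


Ansatz: y(x) = sum_{n>=0} a_n x^n, so y'(x) = sum_{n>=1} n a_n x^(n-1) and y''(x) = sum_{n>=2} n(n-1) a_n x^(n-2).
Substitute into P(x) y'' + Q(x) y' + R(x) y = 0 with P(x) = 1, Q(x) = 0, R(x) = -7, and match powers of x.
Initial conditions: a_0 = 3, a_1 = 1.
Setting the coefficient of each power of x to zero and solving order by order (substituting the coefficients already found):
  x^0: 2 a_2 - 7 a_0 = 0  ->  2 a_2 = 7 a_0 = 21  ->  a_2 = 21/2
  x^1: 6 a_3 - 7 a_1 = 0  ->  6 a_3 = 7 a_1 = 7  ->  a_3 = 7/6
  x^2: 12 a_4 - 7 a_2 = 0  ->  12 a_4 = 7 a_2 = 147/2  ->  a_4 = 49/8
Truncated series: y(x) = 3 + x + (21/2) x^2 + (7/6) x^3 + (49/8) x^4 + O(x^5).

a_0 = 3; a_1 = 1; a_2 = 21/2; a_3 = 7/6; a_4 = 49/8


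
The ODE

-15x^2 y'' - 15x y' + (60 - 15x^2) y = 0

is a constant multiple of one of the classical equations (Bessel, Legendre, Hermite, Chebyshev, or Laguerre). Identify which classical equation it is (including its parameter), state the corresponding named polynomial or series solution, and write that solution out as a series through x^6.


All three coefficients share the factor -15; dividing through by -15 gives  x^2 y'' + x y' + (x^2 - 4) y = 0.
This matches the Bessel equation x^2 y'' + x y' + (x^2 - nu^2) y = 0 with nu^2 = 4, so nu = 2; the solution bounded at x = 0 is J_2(x).
Frobenius at x = 0: indicial roots ±nu; for r = nu the recurrence k(k + 2nu) c_k = -c_{k-2} gives the standard series J_nu(x) = sum_{k>=0} (-1)^k / (k! (k+nu)!) (x/2)^(2k+nu). Evaluate the first 3 terms:
  k = 0: (-1)^0 / (0! * 2! * 2^2) x^2 = 1/(1*2*4) x^2 = (1/8) x^2
  k = 1: (-1)^1 / (1! * 3! * 2^4) x^4 = -1/(1*6*16) x^4 = (-1/96) x^4
  k = 2: (-1)^2 / (2! * 4! * 2^6) x^6 = 1/(2*24*64) x^6 = (1/3072) x^6
Hence J_2(x) = x^6/3072 - x^4/96 + x^2/8 + ....

J_2(x); series = x^6/3072 - x^4/96 + x^2/8


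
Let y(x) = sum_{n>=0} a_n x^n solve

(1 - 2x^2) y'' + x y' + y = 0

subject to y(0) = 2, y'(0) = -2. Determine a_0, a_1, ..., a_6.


Ansatz: y(x) = sum_{n>=0} a_n x^n, so y'(x) = sum_{n>=1} n a_n x^(n-1) and y''(x) = sum_{n>=2} n(n-1) a_n x^(n-2).
Substitute into P(x) y'' + Q(x) y' + R(x) y = 0 with P(x) = 1 - 2x^2, Q(x) = x, R(x) = 1, and match powers of x.
Initial conditions: a_0 = 2, a_1 = -2.
Setting the coefficient of each power of x to zero and solving order by order (substituting the coefficients already found):
  x^0: 2 a_2 + a_0 = 0  ->  2 a_2 = -a_0 = -2  ->  a_2 = -1
  x^1: 6 a_3 + 2 a_1 = 0  ->  6 a_3 = -2 a_1 = 4  ->  a_3 = 2/3
  x^2: 12 a_4 - a_2 = 0  ->  12 a_4 = a_2 = -1  ->  a_4 = -1/12
  x^3: 20 a_5 - 8 a_3 = 0  ->  20 a_5 = 8 a_3 = 16/3  ->  a_5 = 4/15
  x^4: 30 a_6 - 19 a_4 = 0  ->  30 a_6 = 19 a_4 = -19/12  ->  a_6 = -19/360
Truncated series: y(x) = 2 - 2 x - x^2 + (2/3) x^3 - (1/12) x^4 + (4/15) x^5 - (19/360) x^6 + O(x^7).

a_0 = 2; a_1 = -2; a_2 = -1; a_3 = 2/3; a_4 = -1/12; a_5 = 4/15; a_6 = -19/360


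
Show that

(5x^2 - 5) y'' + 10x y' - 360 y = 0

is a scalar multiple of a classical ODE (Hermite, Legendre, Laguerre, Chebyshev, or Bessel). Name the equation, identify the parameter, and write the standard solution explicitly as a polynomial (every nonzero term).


All three coefficients share the factor -5; dividing through by -5 gives  (1 - x^2) y'' - 2x y' + 72 y = 0.
This matches the Legendre equation (1 - x^2) y'' - 2x y' + n(n+1) y = 0 (note the -2x y' term) with n(n+1) = 72, so n = 8; the polynomial solution is P_8(x).
With y = sum_k a_k x^k, matching x^k gives (k+2)(k+1) a_{k+2} = [k(k+1) - n(n+1)] a_k = (k - 8)(k + 9) a_k. The right side vanishes at k = 8, so the series with the parity of 8 terminates at degree 8.
Standard normalization (P_n(1) = 1): leading coefficient (2n)!/(2^n (n!)^2) = 20922789888000/(256*1625702400) = 6435/128, so a_8 = 6435/128. Work downward with a_k = (k+1)(k+2) a_{k+2} / ((k - 8)(k + 9)):
  a_6 = (7)(8)(6435/128) / ((6 - 8)(6 + 9)) = (45045/16)/(-30) = -3003/32
  a_4 = (5)(6)(-3003/32) / ((4 - 8)(4 + 9)) = (-45045/16)/(-52) = 3465/64
  a_2 = (3)(4)(3465/64) / ((2 - 8)(2 + 9)) = (10395/16)/(-66) = -315/32
  a_0 = (1)(2)(-315/32) / ((0 - 8)(0 + 9)) = (-315/16)/(-72) = 35/128
Hence P_8(x) = 6435 x^8/128 - 3003 x^6/32 + 3465 x^4/64 - 315 x^2/32 + 35/128.

P_8(x); series = 6435 x^8/128 - 3003 x^6/32 + 3465 x^4/64 - 315 x^2/32 + 35/128


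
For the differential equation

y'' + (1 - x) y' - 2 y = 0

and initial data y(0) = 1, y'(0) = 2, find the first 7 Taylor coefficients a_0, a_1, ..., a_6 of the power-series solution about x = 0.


Ansatz: y(x) = sum_{n>=0} a_n x^n, so y'(x) = sum_{n>=1} n a_n x^(n-1) and y''(x) = sum_{n>=2} n(n-1) a_n x^(n-2).
Substitute into P(x) y'' + Q(x) y' + R(x) y = 0 with P(x) = 1, Q(x) = 1 - x, R(x) = -2, and match powers of x.
Initial conditions: a_0 = 1, a_1 = 2.
Setting the coefficient of each power of x to zero and solving order by order (substituting the coefficients already found):
  x^0: 2 a_2 + a_1 - 2 a_0 = 0  ->  2 a_2 = -a_1 + 2 a_0 = 0  ->  a_2 = 0
  x^1: 6 a_3 + 2 a_2 - 3 a_1 = 0  ->  6 a_3 = -2 a_2 + 3 a_1 = 6  ->  a_3 = 1
  x^2: 12 a_4 + 3 a_3 - 4 a_2 = 0  ->  12 a_4 = -3 a_3 + 4 a_2 = -3  ->  a_4 = -1/4
  x^3: 20 a_5 + 4 a_4 - 5 a_3 = 0  ->  20 a_5 = -4 a_4 + 5 a_3 = 6  ->  a_5 = 3/10
  x^4: 30 a_6 + 5 a_5 - 6 a_4 = 0  ->  30 a_6 = -5 a_5 + 6 a_4 = -3  ->  a_6 = -1/10
Truncated series: y(x) = 1 + 2 x + x^3 - (1/4) x^4 + (3/10) x^5 - (1/10) x^6 + O(x^7).

a_0 = 1; a_1 = 2; a_2 = 0; a_3 = 1; a_4 = -1/4; a_5 = 3/10; a_6 = -1/10


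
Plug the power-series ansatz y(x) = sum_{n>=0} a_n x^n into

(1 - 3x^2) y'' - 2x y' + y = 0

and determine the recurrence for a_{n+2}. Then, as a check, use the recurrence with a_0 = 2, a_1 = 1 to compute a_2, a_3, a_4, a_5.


Substitute y = sum_n a_n x^n.
(1 - 3 x^2) y'' contributes (n+2)(n+1) a_{n+2} - 3 n(n-1) a_n at x^n.
-2 x y'(x) contributes -2 n a_n at x^n.
y(x) contributes 1 a_n at x^n.
Matching x^n: (n+2)(n+1) a_{n+2} + (-3 n(n-1) - 2 n + 1) a_n = 0.
Thus a_{n+2} = (3 n(n-1) + 2 n - 1) / ((n+1)(n+2)) * a_n.

Check with a_0 = 2, a_1 = 1 (apply the recurrence for n = 0, 1, 2, 3): a_0 = 2, a_1 = 1, a_2 = -1, a_3 = 1/6, a_4 = -3/4, a_5 = 23/120.

a_(n+2) = (3 n(n-1) + 2 n - 1) / ((n+1)(n+2)) * a_n; check: a_0 = 2, a_1 = 1, a_2 = -1, a_3 = 1/6, a_4 = -3/4, a_5 = 23/120


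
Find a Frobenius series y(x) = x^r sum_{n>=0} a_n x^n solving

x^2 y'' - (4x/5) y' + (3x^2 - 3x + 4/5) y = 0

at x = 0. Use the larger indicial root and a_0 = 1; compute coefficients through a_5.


Write in Frobenius form y'' + (p(x)/x) y' + (q(x)/x^2) y = 0:
  p(x) = -4/5,  q(x) = 3x^2 - 3x + 4/5.
Indicial equation: r(r-1) + (-4/5) r + (4/5) = 0 -> roots r_1 = 1, r_2 = 4/5.
Take r = r_1 = 1. Let y(x) = x^r sum_{n>=0} a_n x^n with a_0 = 1.
Substitute y = x^r sum a_n x^n and match x^{r+n}. The recurrence is
  D(n) a_n - 3 a_{n-1} + 3 a_{n-2} = 0,  where D(n) = (r+n)(r+n-1) + (-4/5)(r+n) + (4/5).
  a_n = [3 a_{n-1} - 3 a_{n-2}] / D(n).
Since the indicial polynomial factors as (r - r_1)(r - r_2), D(n) = (r_1 + n - r_1)(r_1 + n - r_2) = n(n + 1/5).
Evaluating step by step (a_0 = 1):
  n = 1: D(1) = 1(1 + 1/5) = 6/5; numerator = 3(1) = 3; a_1 = (3)/(6/5) = 5/2
  n = 2: D(2) = 2(2 + 1/5) = 22/5; numerator = 3(5/2) - 3(1) = 9/2; a_2 = (9/2)/(22/5) = 45/44
  n = 3: D(3) = 3(3 + 1/5) = 48/5; numerator = 3(45/44) - 3(5/2) = -195/44; a_3 = (-195/44)/(48/5) = -325/704
  n = 4: D(4) = 4(4 + 1/5) = 84/5; numerator = 3(-325/704) - 3(45/44) = -285/64; a_4 = (-285/64)/(84/5) = -475/1792
  n = 5: D(5) = 5(5 + 1/5) = 26; numerator = 3(-475/1792) - 3(-325/704) = 11625/19712; a_5 = (11625/19712)/(26) = 11625/512512

r = 1; a_0 = 1; a_1 = 5/2; a_2 = 45/44; a_3 = -325/704; a_4 = -475/1792; a_5 = 11625/512512


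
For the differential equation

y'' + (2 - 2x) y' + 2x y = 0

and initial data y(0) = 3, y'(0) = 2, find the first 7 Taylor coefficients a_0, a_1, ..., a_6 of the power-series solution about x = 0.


Ansatz: y(x) = sum_{n>=0} a_n x^n, so y'(x) = sum_{n>=1} n a_n x^(n-1) and y''(x) = sum_{n>=2} n(n-1) a_n x^(n-2).
Substitute into P(x) y'' + Q(x) y' + R(x) y = 0 with P(x) = 1, Q(x) = 2 - 2x, R(x) = 2x, and match powers of x.
Initial conditions: a_0 = 3, a_1 = 2.
Setting the coefficient of each power of x to zero and solving order by order (substituting the coefficients already found):
  x^0: 2 a_2 + 2 a_1 = 0  ->  2 a_2 = -2 a_1 = -4  ->  a_2 = -2
  x^1: 6 a_3 + 4 a_2 - 2 a_1 + 2 a_0 = 0  ->  6 a_3 = -4 a_2 + 2 a_1 - 2 a_0 = 6  ->  a_3 = 1
  x^2: 12 a_4 + 6 a_3 - 4 a_2 + 2 a_1 = 0  ->  12 a_4 = -6 a_3 + 4 a_2 - 2 a_1 = -18  ->  a_4 = -3/2
  x^3: 20 a_5 + 8 a_4 - 6 a_3 + 2 a_2 = 0  ->  20 a_5 = -8 a_4 + 6 a_3 - 2 a_2 = 22  ->  a_5 = 11/10
  x^4: 30 a_6 + 10 a_5 - 8 a_4 + 2 a_3 = 0  ->  30 a_6 = -10 a_5 + 8 a_4 - 2 a_3 = -25  ->  a_6 = -5/6
Truncated series: y(x) = 3 + 2 x - 2 x^2 + x^3 - (3/2) x^4 + (11/10) x^5 - (5/6) x^6 + O(x^7).

a_0 = 3; a_1 = 2; a_2 = -2; a_3 = 1; a_4 = -3/2; a_5 = 11/10; a_6 = -5/6


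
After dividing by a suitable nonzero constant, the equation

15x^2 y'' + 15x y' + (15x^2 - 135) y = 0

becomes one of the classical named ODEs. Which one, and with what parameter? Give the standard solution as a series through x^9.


All three coefficients share the factor 15; dividing through by 15 gives  x^2 y'' + x y' + (x^2 - 9) y = 0.
This matches the Bessel equation x^2 y'' + x y' + (x^2 - nu^2) y = 0 with nu^2 = 9, so nu = 3; the solution bounded at x = 0 is J_3(x).
Frobenius at x = 0: indicial roots ±nu; for r = nu the recurrence k(k + 2nu) c_k = -c_{k-2} gives the standard series J_nu(x) = sum_{k>=0} (-1)^k / (k! (k+nu)!) (x/2)^(2k+nu). Evaluate the first 4 terms:
  k = 0: (-1)^0 / (0! * 3! * 2^3) x^3 = 1/(1*6*8) x^3 = (1/48) x^3
  k = 1: (-1)^1 / (1! * 4! * 2^5) x^5 = -1/(1*24*32) x^5 = (-1/768) x^5
  k = 2: (-1)^2 / (2! * 5! * 2^7) x^7 = 1/(2*120*128) x^7 = (1/30720) x^7
  k = 3: (-1)^3 / (3! * 6! * 2^9) x^9 = -1/(6*720*512) x^9 = (-1/2211840) x^9
Hence J_3(x) = -x^9/2211840 + x^7/30720 - x^5/768 + x^3/48 + ....

J_3(x); series = -x^9/2211840 + x^7/30720 - x^5/768 + x^3/48


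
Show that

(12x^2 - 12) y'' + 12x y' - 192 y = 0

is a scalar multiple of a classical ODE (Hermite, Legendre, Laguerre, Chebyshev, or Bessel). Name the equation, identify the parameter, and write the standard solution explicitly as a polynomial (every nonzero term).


All three coefficients share the factor -12; dividing through by -12 gives  (1 - x^2) y'' - x y' + 16 y = 0.
This matches the Chebyshev equation (1 - x^2) y'' - x y' + n^2 y = 0 (note the -x y' term, not -2x y') with n^2 = 16, so n = 4; the polynomial solution is T_4(x).
With y = sum_k a_k x^k, matching x^k gives (k+2)(k+1) a_{k+2} = (k^2 - n^2) a_k = (k - 4)(k + 4) a_k. The right side vanishes at k = 4, so the series with the parity of 4 terminates at degree 4.
Standard normalization: leading coefficient of T_n is 2^(n-1), so a_4 = 2^3 = 8. Work downward with a_k = (k+1)(k+2) a_{k+2} / ((k - 4)(k + 4)):
  a_2 = (3)(4)(8) / ((2 - 4)(2 + 4)) = 96/(-12) = -8
  a_0 = (1)(2)(-8) / ((0 - 4)(0 + 4)) = -16/(-16) = 1
Hence T_4(x) = 8 x^4 - 8 x^2 + 1.

T_4(x); series = 8 x^4 - 8 x^2 + 1


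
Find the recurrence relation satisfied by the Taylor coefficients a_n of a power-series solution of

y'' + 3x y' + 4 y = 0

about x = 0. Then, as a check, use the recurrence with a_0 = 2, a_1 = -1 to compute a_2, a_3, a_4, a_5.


Substitute y = sum_n a_n x^n.
y''(x) has coefficient (n+2)(n+1) a_{n+2} at x^n;
3 x y'(x) has coefficient 3 n a_n at x^n (shift);
4 y(x) has coefficient 4 a_n at x^n.
Matching x^n: (n+2)(n+1) a_{n+2} + (3n + 4) a_n = 0.
Thus a_{n+2} = (-3n - 4) / ((n+1)(n+2)) * a_n.

Check with a_0 = 2, a_1 = -1 (apply the recurrence for n = 0, 1, 2, 3): a_0 = 2, a_1 = -1, a_2 = -4, a_3 = 7/6, a_4 = 10/3, a_5 = -91/120.

a_(n+2) = (-3n - 4) / ((n+1)(n+2)) * a_n; check: a_0 = 2, a_1 = -1, a_2 = -4, a_3 = 7/6, a_4 = 10/3, a_5 = -91/120


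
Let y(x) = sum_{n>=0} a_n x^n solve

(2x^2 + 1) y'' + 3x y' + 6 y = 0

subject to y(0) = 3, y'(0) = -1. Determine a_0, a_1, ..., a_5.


Ansatz: y(x) = sum_{n>=0} a_n x^n, so y'(x) = sum_{n>=1} n a_n x^(n-1) and y''(x) = sum_{n>=2} n(n-1) a_n x^(n-2).
Substitute into P(x) y'' + Q(x) y' + R(x) y = 0 with P(x) = 2x^2 + 1, Q(x) = 3x, R(x) = 6, and match powers of x.
Initial conditions: a_0 = 3, a_1 = -1.
Setting the coefficient of each power of x to zero and solving order by order (substituting the coefficients already found):
  x^0: 2 a_2 + 6 a_0 = 0  ->  2 a_2 = -6 a_0 = -18  ->  a_2 = -9
  x^1: 6 a_3 + 9 a_1 = 0  ->  6 a_3 = -9 a_1 = 9  ->  a_3 = 3/2
  x^2: 12 a_4 + 16 a_2 = 0  ->  12 a_4 = -16 a_2 = 144  ->  a_4 = 12
  x^3: 20 a_5 + 27 a_3 = 0  ->  20 a_5 = -27 a_3 = -81/2  ->  a_5 = -81/40
Truncated series: y(x) = 3 - x - 9 x^2 + (3/2) x^3 + 12 x^4 - (81/40) x^5 + O(x^6).

a_0 = 3; a_1 = -1; a_2 = -9; a_3 = 3/2; a_4 = 12; a_5 = -81/40


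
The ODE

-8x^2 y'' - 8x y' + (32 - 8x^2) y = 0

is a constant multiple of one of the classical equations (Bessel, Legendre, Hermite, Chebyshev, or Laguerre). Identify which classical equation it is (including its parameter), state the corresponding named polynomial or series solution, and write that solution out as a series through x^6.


All three coefficients share the factor -8; dividing through by -8 gives  x^2 y'' + x y' + (x^2 - 4) y = 0.
This matches the Bessel equation x^2 y'' + x y' + (x^2 - nu^2) y = 0 with nu^2 = 4, so nu = 2; the solution bounded at x = 0 is J_2(x).
Frobenius at x = 0: indicial roots ±nu; for r = nu the recurrence k(k + 2nu) c_k = -c_{k-2} gives the standard series J_nu(x) = sum_{k>=0} (-1)^k / (k! (k+nu)!) (x/2)^(2k+nu). Evaluate the first 3 terms:
  k = 0: (-1)^0 / (0! * 2! * 2^2) x^2 = 1/(1*2*4) x^2 = (1/8) x^2
  k = 1: (-1)^1 / (1! * 3! * 2^4) x^4 = -1/(1*6*16) x^4 = (-1/96) x^4
  k = 2: (-1)^2 / (2! * 4! * 2^6) x^6 = 1/(2*24*64) x^6 = (1/3072) x^6
Hence J_2(x) = x^6/3072 - x^4/96 + x^2/8 + ....

J_2(x); series = x^6/3072 - x^4/96 + x^2/8


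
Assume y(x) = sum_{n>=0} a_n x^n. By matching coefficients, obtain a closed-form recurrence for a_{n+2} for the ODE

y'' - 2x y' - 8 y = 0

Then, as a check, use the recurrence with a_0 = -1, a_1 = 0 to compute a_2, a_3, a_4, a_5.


Substitute y = sum_n a_n x^n.
y''(x) has coefficient (n+2)(n+1) a_{n+2} at x^n;
-2 x y'(x) has coefficient -2 n a_n at x^n (shift);
-8 y(x) has coefficient -8 a_n at x^n.
Matching x^n: (n+2)(n+1) a_{n+2} + (-2n - 8) a_n = 0.
Thus a_{n+2} = (2n + 8) / ((n+1)(n+2)) * a_n.

Check with a_0 = -1, a_1 = 0 (apply the recurrence for n = 0, 1, 2, 3): a_0 = -1, a_1 = 0, a_2 = -4, a_3 = 0, a_4 = -4, a_5 = 0.

a_(n+2) = (2n + 8) / ((n+1)(n+2)) * a_n; check: a_0 = -1, a_1 = 0, a_2 = -4, a_3 = 0, a_4 = -4, a_5 = 0


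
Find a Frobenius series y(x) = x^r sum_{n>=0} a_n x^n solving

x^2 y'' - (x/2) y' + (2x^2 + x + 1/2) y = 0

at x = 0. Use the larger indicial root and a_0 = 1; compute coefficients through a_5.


Write in Frobenius form y'' + (p(x)/x) y' + (q(x)/x^2) y = 0:
  p(x) = -1/2,  q(x) = 2x^2 + x + 1/2.
Indicial equation: r(r-1) + (-1/2) r + (1/2) = 0 -> roots r_1 = 1, r_2 = 1/2.
Take r = r_1 = 1. Let y(x) = x^r sum_{n>=0} a_n x^n with a_0 = 1.
Substitute y = x^r sum a_n x^n and match x^{r+n}. The recurrence is
  D(n) a_n + 1 a_{n-1} + 2 a_{n-2} = 0,  where D(n) = (r+n)(r+n-1) + (-1/2)(r+n) + (1/2).
  a_n = [-1 a_{n-1} - 2 a_{n-2}] / D(n).
Since the indicial polynomial factors as (r - r_1)(r - r_2), D(n) = (r_1 + n - r_1)(r_1 + n - r_2) = n(n + 1/2).
Evaluating step by step (a_0 = 1):
  n = 1: D(1) = 1(1 + 1/2) = 3/2; numerator = -1(1) = -1; a_1 = (-1)/(3/2) = -2/3
  n = 2: D(2) = 2(2 + 1/2) = 5; numerator = -1(-2/3) - 2(1) = -4/3; a_2 = (-4/3)/(5) = -4/15
  n = 3: D(3) = 3(3 + 1/2) = 21/2; numerator = -1(-4/15) - 2(-2/3) = 8/5; a_3 = (8/5)/(21/2) = 16/105
  n = 4: D(4) = 4(4 + 1/2) = 18; numerator = -1(16/105) - 2(-4/15) = 8/21; a_4 = (8/21)/(18) = 4/189
  n = 5: D(5) = 5(5 + 1/2) = 55/2; numerator = -1(4/189) - 2(16/105) = -44/135; a_5 = (-44/135)/(55/2) = -8/675

r = 1; a_0 = 1; a_1 = -2/3; a_2 = -4/15; a_3 = 16/105; a_4 = 4/189; a_5 = -8/675


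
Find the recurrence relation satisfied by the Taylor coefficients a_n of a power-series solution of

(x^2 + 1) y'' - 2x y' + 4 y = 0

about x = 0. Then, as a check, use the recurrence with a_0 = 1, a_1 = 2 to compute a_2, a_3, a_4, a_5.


Substitute y = sum_n a_n x^n.
(1 + 1 x^2) y'' contributes (n+2)(n+1) a_{n+2} + n(n-1) a_n at x^n.
-2 x y'(x) contributes -2 n a_n at x^n.
4 y(x) contributes 4 a_n at x^n.
Matching x^n: (n+2)(n+1) a_{n+2} + (n(n-1) - 2 n + 4) a_n = 0.
Thus a_{n+2} = (-n(n-1) + 2 n - 4) / ((n+1)(n+2)) * a_n.

Check with a_0 = 1, a_1 = 2 (apply the recurrence for n = 0, 1, 2, 3): a_0 = 1, a_1 = 2, a_2 = -2, a_3 = -2/3, a_4 = 1/3, a_5 = 2/15.

a_(n+2) = (-n(n-1) + 2 n - 4) / ((n+1)(n+2)) * a_n; check: a_0 = 1, a_1 = 2, a_2 = -2, a_3 = -2/3, a_4 = 1/3, a_5 = 2/15


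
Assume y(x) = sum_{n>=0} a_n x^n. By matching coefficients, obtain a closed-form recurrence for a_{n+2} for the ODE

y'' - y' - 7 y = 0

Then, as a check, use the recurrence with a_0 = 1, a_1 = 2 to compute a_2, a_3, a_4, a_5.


Substitute y = sum_n a_n x^n.
y''(x) has coefficient (n+2)(n+1) a_{n+2} at x^n;
-y'(x) has coefficient -(n+1) a_{n+1} at x^n;
-7 y(x) has coefficient -7 a_n at x^n.
Matching x^n: (n+2)(n+1) a_{n+2} - (n+1) a_{n+1} - 7 a_n = 0.
Thus a_{n+2} = [(n+1) a_{n+1} + 7 a_n] / ((n+1)(n+2)).

Check with a_0 = 1, a_1 = 2 (apply the recurrence for n = 0, 1, 2, 3): a_0 = 1, a_1 = 2, a_2 = 9/2, a_3 = 23/6, a_4 = 43/12, a_5 = 247/120.

a_(n+2) = [(n+1) a_(n+1) + 7 a_n] / ((n+1)(n+2)); check: a_0 = 1, a_1 = 2, a_2 = 9/2, a_3 = 23/6, a_4 = 43/12, a_5 = 247/120


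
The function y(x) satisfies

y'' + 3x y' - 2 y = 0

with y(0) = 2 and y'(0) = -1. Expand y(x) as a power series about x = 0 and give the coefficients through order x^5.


Ansatz: y(x) = sum_{n>=0} a_n x^n, so y'(x) = sum_{n>=1} n a_n x^(n-1) and y''(x) = sum_{n>=2} n(n-1) a_n x^(n-2).
Substitute into P(x) y'' + Q(x) y' + R(x) y = 0 with P(x) = 1, Q(x) = 3x, R(x) = -2, and match powers of x.
Initial conditions: a_0 = 2, a_1 = -1.
Setting the coefficient of each power of x to zero and solving order by order (substituting the coefficients already found):
  x^0: 2 a_2 - 2 a_0 = 0  ->  2 a_2 = 2 a_0 = 4  ->  a_2 = 2
  x^1: 6 a_3 + a_1 = 0  ->  6 a_3 = -a_1 = 1  ->  a_3 = 1/6
  x^2: 12 a_4 + 4 a_2 = 0  ->  12 a_4 = -4 a_2 = -8  ->  a_4 = -2/3
  x^3: 20 a_5 + 7 a_3 = 0  ->  20 a_5 = -7 a_3 = -7/6  ->  a_5 = -7/120
Truncated series: y(x) = 2 - x + 2 x^2 + (1/6) x^3 - (2/3) x^4 - (7/120) x^5 + O(x^6).

a_0 = 2; a_1 = -1; a_2 = 2; a_3 = 1/6; a_4 = -2/3; a_5 = -7/120


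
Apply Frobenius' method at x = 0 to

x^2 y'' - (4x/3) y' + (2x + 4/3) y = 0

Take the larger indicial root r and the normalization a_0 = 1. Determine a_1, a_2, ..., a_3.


Write in Frobenius form y'' + (p(x)/x) y' + (q(x)/x^2) y = 0:
  p(x) = -4/3,  q(x) = 2x + 4/3.
Indicial equation: r(r-1) + (-4/3) r + (4/3) = 0 -> roots r_1 = 4/3, r_2 = 1.
Take r = r_1 = 4/3. Let y(x) = x^r sum_{n>=0} a_n x^n with a_0 = 1.
Substitute y = x^r sum a_n x^n and match x^{r+n}. The recurrence is
  D(n) a_n + 2 a_{n-1} = 0,  where D(n) = (r+n)(r+n-1) + (-4/3)(r+n) + (4/3).
  a_n = -2 / D(n) * a_{n-1}.
Since the indicial polynomial factors as (r - r_1)(r - r_2), D(n) = (r_1 + n - r_1)(r_1 + n - r_2) = n(n + 1/3).
Evaluating step by step (a_0 = 1):
  n = 1: D(1) = 1(1 + 1/3) = 4/3; numerator = -2(1) = -2; a_1 = (-2)/(4/3) = -3/2
  n = 2: D(2) = 2(2 + 1/3) = 14/3; numerator = -2(-3/2) = 3; a_2 = (3)/(14/3) = 9/14
  n = 3: D(3) = 3(3 + 1/3) = 10; numerator = -2(9/14) = -9/7; a_3 = (-9/7)/(10) = -9/70

r = 4/3; a_0 = 1; a_1 = -3/2; a_2 = 9/14; a_3 = -9/70


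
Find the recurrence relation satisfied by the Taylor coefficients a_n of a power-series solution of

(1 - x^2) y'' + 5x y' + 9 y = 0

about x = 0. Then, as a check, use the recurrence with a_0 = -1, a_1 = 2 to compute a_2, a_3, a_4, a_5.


Substitute y = sum_n a_n x^n.
(1 - 1 x^2) y'' contributes (n+2)(n+1) a_{n+2} - n(n-1) a_n at x^n.
5 x y'(x) contributes 5 n a_n at x^n.
9 y(x) contributes 9 a_n at x^n.
Matching x^n: (n+2)(n+1) a_{n+2} + (-n(n-1) + 5 n + 9) a_n = 0.
Thus a_{n+2} = (n(n-1) - 5 n - 9) / ((n+1)(n+2)) * a_n.

Check with a_0 = -1, a_1 = 2 (apply the recurrence for n = 0, 1, 2, 3): a_0 = -1, a_1 = 2, a_2 = 9/2, a_3 = -14/3, a_4 = -51/8, a_5 = 21/5.

a_(n+2) = (n(n-1) - 5 n - 9) / ((n+1)(n+2)) * a_n; check: a_0 = -1, a_1 = 2, a_2 = 9/2, a_3 = -14/3, a_4 = -51/8, a_5 = 21/5


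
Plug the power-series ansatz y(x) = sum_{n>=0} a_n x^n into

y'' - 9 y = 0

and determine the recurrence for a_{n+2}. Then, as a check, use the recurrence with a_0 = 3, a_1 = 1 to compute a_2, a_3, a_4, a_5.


Substitute y = sum_n a_n x^n into y'' + (const) y = 0.
y''(x) = sum_{n>=0} (n+2)(n+1) a_{n+2} x^n.
The ODE becomes sum_n [(n+2)(n+1) a_{n+2} - 9 a_n] x^n = 0.
Setting each coefficient to zero gives the recurrence:
  (n+2)(n+1) a_{n+2} - 9 a_n = 0,
  a_{n+2} = 9 / ((n+1)(n+2)) a_n.

Check with a_0 = 3, a_1 = 1 (apply the recurrence for n = 0, 1, 2, 3): a_0 = 3, a_1 = 1, a_2 = 27/2, a_3 = 3/2, a_4 = 81/8, a_5 = 27/40.

a_{n+2} = 9/((n+1)(n+2)) * a_n; check: a_0 = 3, a_1 = 1, a_2 = 27/2, a_3 = 3/2, a_4 = 81/8, a_5 = 27/40


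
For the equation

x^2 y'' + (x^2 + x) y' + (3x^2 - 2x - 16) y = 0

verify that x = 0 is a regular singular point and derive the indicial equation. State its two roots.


Divide by x^2 to reach normal form y'' + P_1(x) y' + P_2(x) y = 0 with P_1(x) = 1 + 1/x and P_2(x) = 3 - 2/x - 16/x^2.
x = 0 is a singular point because the y'-coefficient 1 + 1/x has a pole at x = 0 and the y-coefficient 3 - 2/x - 16/x^2 has a pole at x = 0.
It is a regular singular point because x P_1(x) = p(x) = x + 1 and x^2 P_2(x) = q(x) = 3x^2 - 2x - 16 are polynomials, hence analytic at x = 0.
p(0) = 1,  q(0) = -16.
Indicial equation: r(r-1) + p(0) r + q(0) = 0, i.e. r^2 + (p(0) - 1) r + q(0) = 0, i.e. r^2 - 16 = 0.
Discriminant: (0)^2 - 4(-16) = 64, so r = (0 ± 8)/2.
Solving: r_1 = 4, r_2 = -4.

indicial: r^2 - 16 = 0; roots r_1 = 4, r_2 = -4


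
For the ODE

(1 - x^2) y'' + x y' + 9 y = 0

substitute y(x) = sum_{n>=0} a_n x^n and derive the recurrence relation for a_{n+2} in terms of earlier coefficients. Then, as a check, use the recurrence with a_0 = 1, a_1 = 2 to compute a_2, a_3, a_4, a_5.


Substitute y = sum_n a_n x^n.
(1 - 1 x^2) y'' contributes (n+2)(n+1) a_{n+2} - n(n-1) a_n at x^n.
x y'(x) contributes n a_n at x^n.
9 y(x) contributes 9 a_n at x^n.
Matching x^n: (n+2)(n+1) a_{n+2} + (-n(n-1) + n + 9) a_n = 0.
Thus a_{n+2} = (n(n-1) - n - 9) / ((n+1)(n+2)) * a_n.

Check with a_0 = 1, a_1 = 2 (apply the recurrence for n = 0, 1, 2, 3): a_0 = 1, a_1 = 2, a_2 = -9/2, a_3 = -10/3, a_4 = 27/8, a_5 = 1.

a_(n+2) = (n(n-1) - n - 9) / ((n+1)(n+2)) * a_n; check: a_0 = 1, a_1 = 2, a_2 = -9/2, a_3 = -10/3, a_4 = 27/8, a_5 = 1


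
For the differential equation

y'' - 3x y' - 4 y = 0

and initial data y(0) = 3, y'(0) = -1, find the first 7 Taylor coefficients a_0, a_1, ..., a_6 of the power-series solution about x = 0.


Ansatz: y(x) = sum_{n>=0} a_n x^n, so y'(x) = sum_{n>=1} n a_n x^(n-1) and y''(x) = sum_{n>=2} n(n-1) a_n x^(n-2).
Substitute into P(x) y'' + Q(x) y' + R(x) y = 0 with P(x) = 1, Q(x) = -3x, R(x) = -4, and match powers of x.
Initial conditions: a_0 = 3, a_1 = -1.
Setting the coefficient of each power of x to zero and solving order by order (substituting the coefficients already found):
  x^0: 2 a_2 - 4 a_0 = 0  ->  2 a_2 = 4 a_0 = 12  ->  a_2 = 6
  x^1: 6 a_3 - 7 a_1 = 0  ->  6 a_3 = 7 a_1 = -7  ->  a_3 = -7/6
  x^2: 12 a_4 - 10 a_2 = 0  ->  12 a_4 = 10 a_2 = 60  ->  a_4 = 5
  x^3: 20 a_5 - 13 a_3 = 0  ->  20 a_5 = 13 a_3 = -91/6  ->  a_5 = -91/120
  x^4: 30 a_6 - 16 a_4 = 0  ->  30 a_6 = 16 a_4 = 80  ->  a_6 = 8/3
Truncated series: y(x) = 3 - x + 6 x^2 - (7/6) x^3 + 5 x^4 - (91/120) x^5 + (8/3) x^6 + O(x^7).

a_0 = 3; a_1 = -1; a_2 = 6; a_3 = -7/6; a_4 = 5; a_5 = -91/120; a_6 = 8/3


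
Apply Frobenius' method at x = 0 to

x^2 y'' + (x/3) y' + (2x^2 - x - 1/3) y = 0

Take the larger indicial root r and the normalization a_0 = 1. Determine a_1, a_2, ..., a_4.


Write in Frobenius form y'' + (p(x)/x) y' + (q(x)/x^2) y = 0:
  p(x) = 1/3,  q(x) = 2x^2 - x - 1/3.
Indicial equation: r(r-1) + (1/3) r + (-1/3) = 0 -> roots r_1 = 1, r_2 = -1/3.
Take r = r_1 = 1. Let y(x) = x^r sum_{n>=0} a_n x^n with a_0 = 1.
Substitute y = x^r sum a_n x^n and match x^{r+n}. The recurrence is
  D(n) a_n - 1 a_{n-1} + 2 a_{n-2} = 0,  where D(n) = (r+n)(r+n-1) + (1/3)(r+n) + (-1/3).
  a_n = [1 a_{n-1} - 2 a_{n-2}] / D(n).
Since the indicial polynomial factors as (r - r_1)(r - r_2), D(n) = (r_1 + n - r_1)(r_1 + n - r_2) = n(n + 4/3).
Evaluating step by step (a_0 = 1):
  n = 1: D(1) = 1(1 + 4/3) = 7/3; numerator = 1(1) = 1; a_1 = (1)/(7/3) = 3/7
  n = 2: D(2) = 2(2 + 4/3) = 20/3; numerator = 1(3/7) - 2(1) = -11/7; a_2 = (-11/7)/(20/3) = -33/140
  n = 3: D(3) = 3(3 + 4/3) = 13; numerator = 1(-33/140) - 2(3/7) = -153/140; a_3 = (-153/140)/(13) = -153/1820
  n = 4: D(4) = 4(4 + 4/3) = 64/3; numerator = 1(-153/1820) - 2(-33/140) = 141/364; a_4 = (141/364)/(64/3) = 423/23296

r = 1; a_0 = 1; a_1 = 3/7; a_2 = -33/140; a_3 = -153/1820; a_4 = 423/23296


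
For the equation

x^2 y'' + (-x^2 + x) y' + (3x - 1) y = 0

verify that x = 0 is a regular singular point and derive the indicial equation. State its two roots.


Divide by x^2 to reach normal form y'' + P_1(x) y' + P_2(x) y = 0 with P_1(x) = -1 + 1/x and P_2(x) = 3/x - 1/x^2.
x = 0 is a singular point because the y'-coefficient -1 + 1/x has a pole at x = 0 and the y-coefficient 3/x - 1/x^2 has a pole at x = 0.
It is a regular singular point because x P_1(x) = p(x) = 1 - x and x^2 P_2(x) = q(x) = 3x - 1 are polynomials, hence analytic at x = 0.
p(0) = 1,  q(0) = -1.
Indicial equation: r(r-1) + p(0) r + q(0) = 0, i.e. r^2 + (p(0) - 1) r + q(0) = 0, i.e. r^2 - 1 = 0.
Discriminant: (0)^2 - 4(-1) = 4, so r = (0 ± 2)/2.
Solving: r_1 = 1, r_2 = -1.

indicial: r^2 - 1 = 0; roots r_1 = 1, r_2 = -1


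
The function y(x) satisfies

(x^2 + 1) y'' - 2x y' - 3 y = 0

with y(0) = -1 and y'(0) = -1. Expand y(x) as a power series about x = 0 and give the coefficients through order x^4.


Ansatz: y(x) = sum_{n>=0} a_n x^n, so y'(x) = sum_{n>=1} n a_n x^(n-1) and y''(x) = sum_{n>=2} n(n-1) a_n x^(n-2).
Substitute into P(x) y'' + Q(x) y' + R(x) y = 0 with P(x) = x^2 + 1, Q(x) = -2x, R(x) = -3, and match powers of x.
Initial conditions: a_0 = -1, a_1 = -1.
Setting the coefficient of each power of x to zero and solving order by order (substituting the coefficients already found):
  x^0: 2 a_2 - 3 a_0 = 0  ->  2 a_2 = 3 a_0 = -3  ->  a_2 = -3/2
  x^1: 6 a_3 - 5 a_1 = 0  ->  6 a_3 = 5 a_1 = -5  ->  a_3 = -5/6
  x^2: 12 a_4 - 5 a_2 = 0  ->  12 a_4 = 5 a_2 = -15/2  ->  a_4 = -5/8
Truncated series: y(x) = -1 - x - (3/2) x^2 - (5/6) x^3 - (5/8) x^4 + O(x^5).

a_0 = -1; a_1 = -1; a_2 = -3/2; a_3 = -5/6; a_4 = -5/8
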